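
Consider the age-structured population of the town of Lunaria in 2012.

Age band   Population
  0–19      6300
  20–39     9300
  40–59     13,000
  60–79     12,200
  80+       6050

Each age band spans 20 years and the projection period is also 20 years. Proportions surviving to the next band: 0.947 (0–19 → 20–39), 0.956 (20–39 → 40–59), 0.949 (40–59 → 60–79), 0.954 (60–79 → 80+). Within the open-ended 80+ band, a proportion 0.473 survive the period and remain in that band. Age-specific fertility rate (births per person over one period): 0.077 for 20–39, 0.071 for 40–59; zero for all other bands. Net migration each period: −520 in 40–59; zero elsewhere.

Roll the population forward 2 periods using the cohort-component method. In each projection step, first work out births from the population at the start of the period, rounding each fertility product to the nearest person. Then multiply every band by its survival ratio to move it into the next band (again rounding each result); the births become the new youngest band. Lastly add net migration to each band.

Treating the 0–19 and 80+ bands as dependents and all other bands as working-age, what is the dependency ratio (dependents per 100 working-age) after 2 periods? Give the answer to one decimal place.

Call the groups 1 to 5, youngest first.
[period 1]
Births: 9300 * 0.077 = 716, 13000 * 0.071 = 923 ⇒ total 1639
Group 2: 6300 * 0.947 = 5966
Group 3: 9300 * 0.956 = 8891
Group 4: 13000 * 0.949 = 12337
Group 5: 12200 * 0.954 + 6050 * 0.473 = 11639 + 2862 = 14501
Net migration: Group 3 − 520 → 8371
Population now: 0–19=1639, 20–39=5966, 40–59=8371, 60–79=12337, 80+=14501
[period 2]
Births: 5966 * 0.077 = 459, 8371 * 0.071 = 594 ⇒ total 1053
Group 2: 1639 * 0.947 = 1552
Group 3: 5966 * 0.956 = 5703
Group 4: 8371 * 0.949 = 7944
Group 5: 12337 * 0.954 + 14501 * 0.473 = 11769 + 6859 = 18628
Net migration: Group 3 − 520 → 5183
Population now: 0–19=1053, 20–39=1552, 40–59=5183, 60–79=7944, 80+=18628
Dependents (band 0–19 + band 80+) = 1053 + 18628 = 19681; working-age = 14679; ratio = 19681/14679 × 100 = 134.1

134.1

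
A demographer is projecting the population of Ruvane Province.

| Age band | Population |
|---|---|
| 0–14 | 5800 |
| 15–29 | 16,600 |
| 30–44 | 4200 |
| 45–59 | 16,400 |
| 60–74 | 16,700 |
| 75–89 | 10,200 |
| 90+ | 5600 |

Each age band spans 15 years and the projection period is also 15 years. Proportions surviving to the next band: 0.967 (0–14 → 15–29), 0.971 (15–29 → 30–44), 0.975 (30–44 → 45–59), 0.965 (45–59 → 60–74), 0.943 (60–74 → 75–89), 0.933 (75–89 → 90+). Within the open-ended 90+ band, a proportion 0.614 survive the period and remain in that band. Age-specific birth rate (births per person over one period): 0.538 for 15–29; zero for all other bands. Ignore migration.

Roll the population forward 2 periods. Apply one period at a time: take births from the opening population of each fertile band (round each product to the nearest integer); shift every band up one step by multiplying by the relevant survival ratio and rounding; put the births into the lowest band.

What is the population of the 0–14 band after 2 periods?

Call the bands 1 to 7, youngest first.
[period 1]
Births: 16600 × 0.538 = 8931
Band 2: 5800 × 0.967 = 5609
Band 3: 16600 × 0.971 = 16119
Band 4: 4200 × 0.975 = 4095
Band 5: 16400 × 0.965 = 15826
Band 6: 16700 × 0.943 = 15748
Band 7: 10200 × 0.933 + 5600 × 0.614 = 9517 + 3438 = 12955
Giving 8931 / 5609 / 16119 / 4095 / 15826 / 15748 / 12955.
[period 2]
Births: 5609 × 0.538 = 3018
Band 2: 8931 × 0.967 = 8636
Band 3: 5609 × 0.971 = 5446
Band 4: 16119 × 0.975 = 15716
Band 5: 4095 × 0.965 = 3952
Band 6: 15826 × 0.943 = 14924
Band 7: 15748 × 0.933 + 12955 × 0.614 = 14693 + 7954 = 22647
Giving 3018 / 8636 / 5446 / 15716 / 3952 / 14924 / 22647.

3018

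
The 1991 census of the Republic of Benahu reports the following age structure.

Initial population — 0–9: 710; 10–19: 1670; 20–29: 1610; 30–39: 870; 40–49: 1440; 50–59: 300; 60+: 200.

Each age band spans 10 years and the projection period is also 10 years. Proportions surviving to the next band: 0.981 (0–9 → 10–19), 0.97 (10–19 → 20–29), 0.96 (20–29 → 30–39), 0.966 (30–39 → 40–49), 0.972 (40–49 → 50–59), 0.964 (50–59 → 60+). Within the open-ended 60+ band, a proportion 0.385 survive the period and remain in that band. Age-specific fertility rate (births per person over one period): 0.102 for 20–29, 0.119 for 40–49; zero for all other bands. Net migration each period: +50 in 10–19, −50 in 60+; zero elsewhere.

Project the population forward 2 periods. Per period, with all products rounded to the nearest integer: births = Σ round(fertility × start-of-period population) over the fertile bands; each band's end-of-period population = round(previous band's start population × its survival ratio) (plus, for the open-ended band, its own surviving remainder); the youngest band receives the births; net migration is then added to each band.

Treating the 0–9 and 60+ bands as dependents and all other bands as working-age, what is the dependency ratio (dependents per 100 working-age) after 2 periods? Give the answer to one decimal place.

34.0

Numbering the groups 1..7 from youngest to oldest:
Period 1:
Births: 1610 × 0.102 = 164  |  1440 × 0.119 = 171 → total 335
Group 2: 710 × 0.981 = 697
Group 3: 1670 × 0.97 = 1620
Group 4: 1610 × 0.96 = 1546
Group 5: 870 × 0.966 = 840
Group 6: 1440 × 0.972 = 1400
Group 7: 300 × 0.964 + 200 × 0.385 = 289 + 77 = 366
Net migration: Group 2 + 50 → 747; Group 7 − 50 → 316
End of period: [335, 747, 1620, 1546, 840, 1400, 316]
Period 2:
Births: 1620 × 0.102 = 165  |  840 × 0.119 = 100 → total 265
Group 2: 335 × 0.981 = 329
Group 3: 747 × 0.97 = 725
Group 4: 1620 × 0.96 = 1555
Group 5: 1546 × 0.966 = 1493
Group 6: 840 × 0.972 = 816
Group 7: 1400 × 0.964 + 316 × 0.385 = 1350 + 122 = 1472
Net migration: Group 2 + 50 → 379; Group 7 − 50 → 1422
End of period: [265, 379, 725, 1555, 1493, 816, 1422]
Dependents (band 0–9 + band 60+) = 265 + 1422 = 1687; working-age = 4968; ratio = 1687/4968 × 100 = 34.0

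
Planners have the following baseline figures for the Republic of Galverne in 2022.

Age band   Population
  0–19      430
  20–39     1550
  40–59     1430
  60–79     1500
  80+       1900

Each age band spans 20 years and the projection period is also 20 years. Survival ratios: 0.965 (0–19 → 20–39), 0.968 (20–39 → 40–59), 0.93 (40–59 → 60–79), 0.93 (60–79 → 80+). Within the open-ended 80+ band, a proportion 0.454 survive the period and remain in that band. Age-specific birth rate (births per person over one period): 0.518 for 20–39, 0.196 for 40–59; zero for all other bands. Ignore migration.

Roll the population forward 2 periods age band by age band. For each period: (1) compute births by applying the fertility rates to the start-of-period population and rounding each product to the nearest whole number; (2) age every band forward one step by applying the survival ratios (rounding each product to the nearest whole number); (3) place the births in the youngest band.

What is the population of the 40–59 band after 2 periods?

(Groups numbered youngest = 1 to oldest = 5.)
[period 1]
Births: 1550 × 0.518 = 803  |  1430 × 0.196 = 280 → 1083
Group 2: 430 × 0.965 = 415
Group 3: 1550 × 0.968 = 1500
Group 4: 1430 × 0.93 = 1330
Group 5: 1500 × 0.93 + 1900 × 0.454 = 1395 + 863 = 2258
End of period: [1083, 415, 1500, 1330, 2258]
[period 2]
Births: 415 × 0.518 = 215  |  1500 × 0.196 = 294 → 509
Group 2: 1083 × 0.965 = 1045
Group 3: 415 × 0.968 = 402
Group 4: 1500 × 0.93 = 1395
Group 5: 1330 × 0.93 + 2258 × 0.454 = 1237 + 1025 = 2262
End of period: [509, 1045, 402, 1395, 2262]

402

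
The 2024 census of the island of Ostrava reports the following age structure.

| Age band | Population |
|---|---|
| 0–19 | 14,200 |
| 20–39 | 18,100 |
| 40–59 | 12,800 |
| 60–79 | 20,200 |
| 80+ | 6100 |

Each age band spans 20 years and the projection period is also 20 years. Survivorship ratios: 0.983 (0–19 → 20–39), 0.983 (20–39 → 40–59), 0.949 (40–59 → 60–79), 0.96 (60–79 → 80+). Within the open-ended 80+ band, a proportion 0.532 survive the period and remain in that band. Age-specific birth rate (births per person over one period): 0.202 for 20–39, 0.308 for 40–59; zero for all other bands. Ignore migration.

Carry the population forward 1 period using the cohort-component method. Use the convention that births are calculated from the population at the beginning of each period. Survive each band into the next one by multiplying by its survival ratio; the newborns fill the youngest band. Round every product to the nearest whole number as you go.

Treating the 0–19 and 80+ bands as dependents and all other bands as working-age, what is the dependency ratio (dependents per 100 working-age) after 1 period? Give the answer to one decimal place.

68.9

Call the bands 1 to 5, youngest first.
After projecting period 1:
Births: 18100 * 0.202 = 3656 ; 12800 * 0.308 = 3942 ⇒ total 7598
Band 2: 14200 * 0.983 = 13959
Band 3: 18100 * 0.983 = 17792
Band 4: 12800 * 0.949 = 12147
Band 5: 20200 * 0.96 + 6100 * 0.532 = 19392 + 3245 = 22637
Giving 7598 / 13959 / 17792 / 12147 / 22637.
Dependents (band 0–19 + band 80+) = 7598 + 22637 = 30235; working-age = 43898; ratio = 30235/43898 × 100 = 68.9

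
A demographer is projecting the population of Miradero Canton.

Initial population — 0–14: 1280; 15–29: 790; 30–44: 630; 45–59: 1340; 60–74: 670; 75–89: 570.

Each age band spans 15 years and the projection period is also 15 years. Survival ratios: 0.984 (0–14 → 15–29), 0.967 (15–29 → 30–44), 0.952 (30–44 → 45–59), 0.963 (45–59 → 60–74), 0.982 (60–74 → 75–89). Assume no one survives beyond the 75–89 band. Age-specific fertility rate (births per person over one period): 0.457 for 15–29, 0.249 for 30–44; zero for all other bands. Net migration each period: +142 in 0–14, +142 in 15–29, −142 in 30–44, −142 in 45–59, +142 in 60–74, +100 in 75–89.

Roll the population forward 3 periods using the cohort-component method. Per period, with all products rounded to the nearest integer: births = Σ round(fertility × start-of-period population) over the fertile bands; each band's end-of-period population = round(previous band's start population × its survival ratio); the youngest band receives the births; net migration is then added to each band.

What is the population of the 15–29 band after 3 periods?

Let group 1 be 0–14 through group 6 = 75–89.
— Period 1 —
Births: 790 * 0.457 = 361  |  630 * 0.249 = 157 — total 518
Group 2: 1280 * 0.984 = 1260
Group 3: 790 * 0.967 = 764
Group 4: 630 * 0.952 = 600
Group 5: 1340 * 0.963 = 1290
Group 6: 670 * 0.982 = 658
Net migration: Group 1 + 142 → 660; Group 2 + 142 → 1402; Group 3 − 142 → 622; Group 4 − 142 → 458; Group 5 + 142 → 1432; Group 6 + 100 → 758
Giving 660 / 1402 / 622 / 458 / 1432 / 758.
— Period 2 —
Births: 1402 * 0.457 = 641  |  622 * 0.249 = 155 — total 796
Group 2: 660 * 0.984 = 649
Group 3: 1402 * 0.967 = 1356
Group 4: 622 * 0.952 = 592
Group 5: 458 * 0.963 = 441
Group 6: 1432 * 0.982 = 1406
Net migration: Group 1 + 142 → 938; Group 2 + 142 → 791; Group 3 − 142 → 1214; Group 4 − 142 → 450; Group 5 + 142 → 583; Group 6 + 100 → 1506
Giving 938 / 791 / 1214 / 450 / 583 / 1506.
— Period 3 —
Births: 791 * 0.457 = 361  |  1214 * 0.249 = 302 — total 663
Group 2: 938 * 0.984 = 923
Group 3: 791 * 0.967 = 765
Group 4: 1214 * 0.952 = 1156
Group 5: 450 * 0.963 = 433
Group 6: 583 * 0.982 = 573
Net migration: Group 1 + 142 → 805; Group 2 + 142 → 1065; Group 3 − 142 → 623; Group 4 − 142 → 1014; Group 5 + 142 → 575; Group 6 + 100 → 673
Giving 805 / 1065 / 623 / 1014 / 575 / 673.

1065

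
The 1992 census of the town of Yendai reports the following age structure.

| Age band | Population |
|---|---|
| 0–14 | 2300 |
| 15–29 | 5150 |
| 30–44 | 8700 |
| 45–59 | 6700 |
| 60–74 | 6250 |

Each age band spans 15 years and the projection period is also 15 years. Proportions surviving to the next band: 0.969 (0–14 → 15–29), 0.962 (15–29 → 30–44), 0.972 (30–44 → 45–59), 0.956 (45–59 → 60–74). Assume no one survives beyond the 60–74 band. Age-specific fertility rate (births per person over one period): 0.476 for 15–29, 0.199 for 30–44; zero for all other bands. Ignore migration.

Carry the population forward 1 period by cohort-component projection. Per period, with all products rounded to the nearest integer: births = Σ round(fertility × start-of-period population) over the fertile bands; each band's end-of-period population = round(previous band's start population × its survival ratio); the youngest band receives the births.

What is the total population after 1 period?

After projecting period 1:
Births: 5150 × 0.476 = 2451 ; 8700 × 0.199 = 1731 ⇒ total 4182
15–29: 2300 × 0.969 = 2229
30–44: 5150 × 0.962 = 4954
45–59: 8700 × 0.972 = 8456
60–74: 6700 × 0.956 = 6405
Giving 4182 / 2229 / 4954 / 8456 / 6405.
Total after period 1: 4182 + 2229 + 4954 + 8456 + 6405 = 26226

26226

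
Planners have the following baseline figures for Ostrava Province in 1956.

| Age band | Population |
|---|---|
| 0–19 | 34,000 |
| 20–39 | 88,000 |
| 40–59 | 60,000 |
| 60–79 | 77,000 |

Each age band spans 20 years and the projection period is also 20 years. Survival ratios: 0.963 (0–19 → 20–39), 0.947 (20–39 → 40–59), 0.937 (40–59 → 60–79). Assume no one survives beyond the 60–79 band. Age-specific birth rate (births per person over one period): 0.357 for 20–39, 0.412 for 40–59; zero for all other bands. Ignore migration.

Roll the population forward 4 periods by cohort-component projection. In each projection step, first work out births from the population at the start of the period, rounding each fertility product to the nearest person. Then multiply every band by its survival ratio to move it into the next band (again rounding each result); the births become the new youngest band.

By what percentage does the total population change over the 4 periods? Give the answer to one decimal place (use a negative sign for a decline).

Numbering the groups 1..4 from youngest to oldest:
Period 1.
Births: 88000 × 0.357 = 31416 ; 60000 × 0.412 = 24720 ⇒ total 56136
Group 2: 34000 × 0.963 = 32742
Group 3: 88000 × 0.947 = 83336
Group 4: 60000 × 0.937 = 56220
→ [56136, 32742, 83336, 56220]
Period 2.
Births: 32742 × 0.357 = 11689 ; 83336 × 0.412 = 34334 ⇒ total 46023
Group 2: 56136 × 0.963 = 54059
Group 3: 32742 × 0.947 = 31007
Group 4: 83336 × 0.937 = 78086
→ [46023, 54059, 31007, 78086]
Period 3.
Births: 54059 × 0.357 = 19299 ; 31007 × 0.412 = 12775 ⇒ total 32074
Group 2: 46023 × 0.963 = 44320
Group 3: 54059 × 0.947 = 51194
Group 4: 31007 × 0.937 = 29054
→ [32074, 44320, 51194, 29054]
Period 4.
Births: 44320 × 0.357 = 15822 ; 51194 × 0.412 = 21092 ⇒ total 36914
Group 2: 32074 × 0.963 = 30887
Group 3: 44320 × 0.947 = 41971
Group 4: 51194 × 0.937 = 47969
→ [36914, 30887, 41971, 47969]
Total: 259000 → 157741; change = -101259; percentage change = -39.1%

-39.1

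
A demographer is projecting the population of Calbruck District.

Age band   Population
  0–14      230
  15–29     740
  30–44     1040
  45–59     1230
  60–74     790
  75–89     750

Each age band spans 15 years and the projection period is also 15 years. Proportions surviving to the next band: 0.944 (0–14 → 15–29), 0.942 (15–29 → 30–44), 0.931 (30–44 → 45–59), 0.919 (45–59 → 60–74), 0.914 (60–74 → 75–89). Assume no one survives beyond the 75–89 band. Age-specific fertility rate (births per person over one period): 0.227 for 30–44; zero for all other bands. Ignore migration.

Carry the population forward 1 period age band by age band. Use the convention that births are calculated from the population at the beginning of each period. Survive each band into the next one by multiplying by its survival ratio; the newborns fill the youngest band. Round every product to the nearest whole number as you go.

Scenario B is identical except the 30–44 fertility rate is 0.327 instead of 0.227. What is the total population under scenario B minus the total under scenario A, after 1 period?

104

(Bands numbered youngest = 1 to oldest = 6.)
Period 1.
Births: 1040 * 0.227 = 236
Band 2: 230 * 0.944 = 217
Band 3: 740 * 0.942 = 697
Band 4: 1040 * 0.931 = 968
Band 5: 1230 * 0.919 = 1130
Band 6: 790 * 0.914 = 722
Giving 236 / 217 / 697 / 968 / 1130 / 722.
Scenario A total after 1 period: 3970
Scenario B projection —
Period 1.
Births: 1040 * 0.327 = 340
Band 2: 230 * 0.944 = 217
Band 3: 740 * 0.942 = 697
Band 4: 1040 * 0.931 = 968
Band 5: 1230 * 0.919 = 1130
Band 6: 790 * 0.914 = 722
Giving 340 / 217 / 697 / 968 / 1130 / 722.
Scenario B total after 1 period: 4074
Difference B − A = 4074 − 3970 = 104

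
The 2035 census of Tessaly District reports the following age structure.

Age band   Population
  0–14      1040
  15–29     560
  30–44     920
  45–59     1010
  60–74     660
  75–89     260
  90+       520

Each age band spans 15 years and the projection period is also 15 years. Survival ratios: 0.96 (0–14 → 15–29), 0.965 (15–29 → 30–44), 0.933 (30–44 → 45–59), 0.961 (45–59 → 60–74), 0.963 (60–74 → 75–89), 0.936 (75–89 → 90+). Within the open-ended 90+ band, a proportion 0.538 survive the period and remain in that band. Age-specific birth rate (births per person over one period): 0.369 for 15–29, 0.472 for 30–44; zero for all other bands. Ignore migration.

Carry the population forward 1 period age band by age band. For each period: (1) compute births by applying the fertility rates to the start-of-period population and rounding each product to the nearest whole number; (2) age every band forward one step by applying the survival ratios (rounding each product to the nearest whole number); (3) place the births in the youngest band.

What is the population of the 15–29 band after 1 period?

(Bands numbered youngest = 1 to oldest = 7.)
— Period 1 —
Births: 560 * 0.369 = 207, 920 * 0.472 = 434 — total 641
Band 2: 1040 * 0.96 = 998
Band 3: 560 * 0.965 = 540
Band 4: 920 * 0.933 = 858
Band 5: 1010 * 0.961 = 971
Band 6: 660 * 0.963 = 636
Band 7: 260 * 0.936 + 520 * 0.538 = 243 + 280 = 523
Giving 641 / 998 / 540 / 858 / 971 / 636 / 523.

998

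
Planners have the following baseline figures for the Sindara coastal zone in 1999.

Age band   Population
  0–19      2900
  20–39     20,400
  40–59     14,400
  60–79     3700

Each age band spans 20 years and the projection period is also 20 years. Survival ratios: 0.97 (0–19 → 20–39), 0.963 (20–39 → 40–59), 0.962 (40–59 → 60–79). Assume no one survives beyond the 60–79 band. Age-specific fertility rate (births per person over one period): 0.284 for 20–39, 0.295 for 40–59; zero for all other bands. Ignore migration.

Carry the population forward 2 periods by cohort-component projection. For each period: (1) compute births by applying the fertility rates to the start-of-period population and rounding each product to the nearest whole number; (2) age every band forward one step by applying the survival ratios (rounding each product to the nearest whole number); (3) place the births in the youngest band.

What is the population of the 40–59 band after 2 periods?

Period 1:
Births: 20400 × 0.284 = 5794, 14400 × 0.295 = 4248 → total 10042
20–39: 2900 × 0.97 = 2813
40–59: 20400 × 0.963 = 19645
60–79: 14400 × 0.962 = 13853
Giving 10042 / 2813 / 19645 / 13853.
Period 2:
Births: 2813 × 0.284 = 799, 19645 × 0.295 = 5795 → total 6594
20–39: 10042 × 0.97 = 9741
40–59: 2813 × 0.963 = 2709
60–79: 19645 × 0.962 = 18898
Giving 6594 / 9741 / 2709 / 18898.

2709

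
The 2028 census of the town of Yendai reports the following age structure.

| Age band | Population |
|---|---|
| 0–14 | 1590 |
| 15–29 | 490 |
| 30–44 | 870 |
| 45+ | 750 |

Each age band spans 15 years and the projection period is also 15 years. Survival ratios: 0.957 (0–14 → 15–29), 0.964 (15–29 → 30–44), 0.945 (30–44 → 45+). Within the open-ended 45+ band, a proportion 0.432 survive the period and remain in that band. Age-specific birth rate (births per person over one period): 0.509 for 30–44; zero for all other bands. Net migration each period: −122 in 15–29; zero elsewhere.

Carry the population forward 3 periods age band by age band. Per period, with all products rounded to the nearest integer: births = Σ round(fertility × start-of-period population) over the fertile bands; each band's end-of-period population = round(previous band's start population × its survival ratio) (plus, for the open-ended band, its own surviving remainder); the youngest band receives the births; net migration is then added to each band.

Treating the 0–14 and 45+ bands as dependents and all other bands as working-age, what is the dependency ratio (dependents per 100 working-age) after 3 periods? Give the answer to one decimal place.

594.0

Call the groups 1 to 4, youngest first.
Period 1.
Births: 870 * 0.509 = 443
Group 2: 1590 * 0.957 = 1522
Group 3: 490 * 0.964 = 472
Group 4: 870 * 0.945 + 750 * 0.432 = 822 + 324 = 1146
Net migration: Group 2 − 122 → 1400
Giving 443 / 1400 / 472 / 1146.
Period 2.
Births: 472 * 0.509 = 240
Group 2: 443 * 0.957 = 424
Group 3: 1400 * 0.964 = 1350
Group 4: 472 * 0.945 + 1146 * 0.432 = 446 + 495 = 941
Net migration: Group 2 − 122 → 302
Giving 240 / 302 / 1350 / 941.
Period 3.
Births: 1350 * 0.509 = 687
Group 2: 240 * 0.957 = 230
Group 3: 302 * 0.964 = 291
Group 4: 1350 * 0.945 + 941 * 0.432 = 1276 + 407 = 1683
Net migration: Group 2 − 122 → 108
Giving 687 / 108 / 291 / 1683.
Dependents (band 0–14 + band 45+) = 687 + 1683 = 2370; working-age = 399; ratio = 2370/399 × 100 = 594.0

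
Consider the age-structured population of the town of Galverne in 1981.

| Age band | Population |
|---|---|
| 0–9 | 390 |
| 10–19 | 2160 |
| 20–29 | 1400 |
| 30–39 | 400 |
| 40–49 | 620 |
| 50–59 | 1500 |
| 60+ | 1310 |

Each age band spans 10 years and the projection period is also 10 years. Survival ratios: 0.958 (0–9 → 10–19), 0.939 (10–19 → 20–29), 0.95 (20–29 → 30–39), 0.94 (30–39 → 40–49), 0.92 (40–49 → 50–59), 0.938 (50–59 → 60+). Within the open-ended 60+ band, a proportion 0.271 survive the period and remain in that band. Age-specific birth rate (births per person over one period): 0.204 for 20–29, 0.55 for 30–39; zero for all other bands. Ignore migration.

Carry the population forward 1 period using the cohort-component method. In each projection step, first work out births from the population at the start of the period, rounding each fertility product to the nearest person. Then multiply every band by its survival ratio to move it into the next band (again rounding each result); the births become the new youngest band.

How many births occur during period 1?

[period 1]
Births: 1400 × 0.204 = 286 ; 400 × 0.55 = 220 ⇒ total 506
10–19: 390 × 0.958 = 374
20–29: 2160 × 0.939 = 2028
30–39: 1400 × 0.95 = 1330
40–49: 400 × 0.94 = 376
50–59: 620 × 0.92 = 570
60+: 1500 × 0.938 + 1310 × 0.271 = 1407 + 355 = 1762
Population now: 0–9=506, 10–19=374, 20–29=2028, 30–39=1330, 40–49=376, 50–59=570, 60+=1762

506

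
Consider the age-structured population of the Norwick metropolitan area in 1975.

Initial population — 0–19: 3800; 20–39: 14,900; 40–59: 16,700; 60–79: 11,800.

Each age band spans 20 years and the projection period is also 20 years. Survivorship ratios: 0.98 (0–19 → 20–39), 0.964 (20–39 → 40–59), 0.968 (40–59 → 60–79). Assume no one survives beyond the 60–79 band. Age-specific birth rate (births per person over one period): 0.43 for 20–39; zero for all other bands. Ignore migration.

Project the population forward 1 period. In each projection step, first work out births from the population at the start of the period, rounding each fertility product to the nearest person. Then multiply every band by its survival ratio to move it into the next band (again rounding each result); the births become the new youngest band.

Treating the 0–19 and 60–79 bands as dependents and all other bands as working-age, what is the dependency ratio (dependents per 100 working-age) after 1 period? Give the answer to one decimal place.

[period 1]
Births: 14900 × 0.43 = 6407
20–39: 3800 × 0.98 = 3724
40–59: 14900 × 0.964 = 14364
60–79: 16700 × 0.968 = 16166
Population now: 0–19=6407, 20–39=3724, 40–59=14364, 60–79=16166
Dependents (band 0–19 + band 60–79) = 6407 + 16166 = 22573; working-age = 18088; ratio = 22573/18088 × 100 = 124.8

124.8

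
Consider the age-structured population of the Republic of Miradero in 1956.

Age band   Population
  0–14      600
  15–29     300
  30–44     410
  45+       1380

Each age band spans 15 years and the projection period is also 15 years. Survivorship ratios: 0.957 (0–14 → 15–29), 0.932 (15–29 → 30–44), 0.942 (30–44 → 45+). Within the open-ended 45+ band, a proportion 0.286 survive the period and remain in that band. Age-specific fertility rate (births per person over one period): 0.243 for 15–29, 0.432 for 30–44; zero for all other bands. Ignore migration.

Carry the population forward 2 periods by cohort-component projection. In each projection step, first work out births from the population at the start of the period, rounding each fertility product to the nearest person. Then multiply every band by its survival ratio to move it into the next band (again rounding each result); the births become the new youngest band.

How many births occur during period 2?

260

(Bands numbered youngest = 1 to oldest = 4.)
After projecting period 1:
Births: 300 * 0.243 = 73 ; 410 * 0.432 = 177 → total 250
Band 2: 600 * 0.957 = 574
Band 3: 300 * 0.932 = 280
Band 4: 410 * 0.942 + 1380 * 0.286 = 386 + 395 = 781
Population now: 0–14=250, 15–29=574, 30–44=280, 45+=781
After projecting period 2:
Births: 574 * 0.243 = 139 ; 280 * 0.432 = 121 → total 260
Band 2: 250 * 0.957 = 239
Band 3: 574 * 0.932 = 535
Band 4: 280 * 0.942 + 781 * 0.286 = 264 + 223 = 487
Population now: 0–14=260, 15–29=239, 30–44=535, 45+=487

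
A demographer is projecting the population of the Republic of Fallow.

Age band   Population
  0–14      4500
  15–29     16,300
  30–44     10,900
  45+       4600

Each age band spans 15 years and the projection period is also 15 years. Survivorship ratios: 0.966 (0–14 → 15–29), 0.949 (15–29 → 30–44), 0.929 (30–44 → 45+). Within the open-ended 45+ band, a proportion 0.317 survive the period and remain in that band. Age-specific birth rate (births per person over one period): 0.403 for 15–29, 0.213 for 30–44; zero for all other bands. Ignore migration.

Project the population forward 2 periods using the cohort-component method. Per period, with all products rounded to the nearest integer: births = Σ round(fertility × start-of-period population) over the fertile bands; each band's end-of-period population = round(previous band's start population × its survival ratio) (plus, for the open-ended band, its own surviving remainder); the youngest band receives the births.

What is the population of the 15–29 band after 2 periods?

8589

Numbering the groups 1..4 from youngest to oldest:
[period 1]
Births: 16300 × 0.403 = 6569 ; 10900 × 0.213 = 2322 ⇒ total 8891
Group 2: 4500 × 0.966 = 4347
Group 3: 16300 × 0.949 = 15469
Group 4: 10900 × 0.929 + 4600 × 0.317 = 10126 + 1458 = 11584
End of period: [8891, 4347, 15469, 11584]
[period 2]
Births: 4347 × 0.403 = 1752 ; 15469 × 0.213 = 3295 ⇒ total 5047
Group 2: 8891 × 0.966 = 8589
Group 3: 4347 × 0.949 = 4125
Group 4: 15469 × 0.929 + 11584 × 0.317 = 14371 + 3672 = 18043
End of period: [5047, 8589, 4125, 18043]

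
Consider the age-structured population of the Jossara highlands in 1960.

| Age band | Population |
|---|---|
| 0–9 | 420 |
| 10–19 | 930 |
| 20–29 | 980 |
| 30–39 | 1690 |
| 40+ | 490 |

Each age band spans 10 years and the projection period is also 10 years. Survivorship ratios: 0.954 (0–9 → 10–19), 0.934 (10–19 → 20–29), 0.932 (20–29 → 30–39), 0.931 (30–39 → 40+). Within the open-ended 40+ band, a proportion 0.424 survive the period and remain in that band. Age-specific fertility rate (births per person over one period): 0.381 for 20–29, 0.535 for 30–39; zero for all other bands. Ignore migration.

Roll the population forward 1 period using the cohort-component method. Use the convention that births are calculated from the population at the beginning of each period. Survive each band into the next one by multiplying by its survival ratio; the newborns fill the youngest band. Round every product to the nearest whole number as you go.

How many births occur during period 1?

— Period 1 —
Births: 980 * 0.381 = 373  |  1690 * 0.535 = 904 → total 1277
10–19: 420 * 0.954 = 401
20–29: 930 * 0.934 = 869
30–39: 980 * 0.932 = 913
40+: 1690 * 0.931 + 490 * 0.424 = 1573 + 208 = 1781
Population now: 0–9=1277, 10–19=401, 20–29=869, 30–39=913, 40+=1781

1277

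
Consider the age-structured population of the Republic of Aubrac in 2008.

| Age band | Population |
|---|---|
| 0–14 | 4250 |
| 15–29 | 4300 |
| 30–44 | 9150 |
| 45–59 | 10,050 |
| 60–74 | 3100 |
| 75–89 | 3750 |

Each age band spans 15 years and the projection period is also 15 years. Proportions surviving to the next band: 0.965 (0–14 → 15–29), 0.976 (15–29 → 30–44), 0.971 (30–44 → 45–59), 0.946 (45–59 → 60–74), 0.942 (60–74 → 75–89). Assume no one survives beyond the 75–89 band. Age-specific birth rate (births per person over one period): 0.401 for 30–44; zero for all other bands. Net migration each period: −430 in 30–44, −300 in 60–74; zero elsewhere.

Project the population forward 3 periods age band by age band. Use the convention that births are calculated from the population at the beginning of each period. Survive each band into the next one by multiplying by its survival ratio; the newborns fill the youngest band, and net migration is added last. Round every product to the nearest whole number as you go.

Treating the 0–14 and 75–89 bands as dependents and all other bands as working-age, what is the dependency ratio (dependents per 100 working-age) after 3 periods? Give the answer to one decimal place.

81.6

— Period 1 —
Births: 9150 × 0.401 = 3669
15–29: 4250 × 0.965 = 4101
30–44: 4300 × 0.976 = 4197
45–59: 9150 × 0.971 = 8885
60–74: 10050 × 0.946 = 9507
75–89: 3100 × 0.942 = 2920
Net migration: 30–44 − 430 → 3767; 60–74 − 300 → 9207
→ [3669, 4101, 3767, 8885, 9207, 2920]
— Period 2 —
Births: 3767 × 0.401 = 1511
15–29: 3669 × 0.965 = 3541
30–44: 4101 × 0.976 = 4003
45–59: 3767 × 0.971 = 3658
60–74: 8885 × 0.946 = 8405
75–89: 9207 × 0.942 = 8673
Net migration: 30–44 − 430 → 3573; 60–74 − 300 → 8105
→ [1511, 3541, 3573, 3658, 8105, 8673]
— Period 3 —
Births: 3573 × 0.401 = 1433
15–29: 1511 × 0.965 = 1458
30–44: 3541 × 0.976 = 3456
45–59: 3573 × 0.971 = 3469
60–74: 3658 × 0.946 = 3460
75–89: 8105 × 0.942 = 7635
Net migration: 30–44 − 430 → 3026; 60–74 − 300 → 3160
→ [1433, 1458, 3026, 3469, 3160, 7635]
Dependents (band 0–14 + band 75–89) = 1433 + 7635 = 9068; working-age = 11113; ratio = 9068/11113 × 100 = 81.6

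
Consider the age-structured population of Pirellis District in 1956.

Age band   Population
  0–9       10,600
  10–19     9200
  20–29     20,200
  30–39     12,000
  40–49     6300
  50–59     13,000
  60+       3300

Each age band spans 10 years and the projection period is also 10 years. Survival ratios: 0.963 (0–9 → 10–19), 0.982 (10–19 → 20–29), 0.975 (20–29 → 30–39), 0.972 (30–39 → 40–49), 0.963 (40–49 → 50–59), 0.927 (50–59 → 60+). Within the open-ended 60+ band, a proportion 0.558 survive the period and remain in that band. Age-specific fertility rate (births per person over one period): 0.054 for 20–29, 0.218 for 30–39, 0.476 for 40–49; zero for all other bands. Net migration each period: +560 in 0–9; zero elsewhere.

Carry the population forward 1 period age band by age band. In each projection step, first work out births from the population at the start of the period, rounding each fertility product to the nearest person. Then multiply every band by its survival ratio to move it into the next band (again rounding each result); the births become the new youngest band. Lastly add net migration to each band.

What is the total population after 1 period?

77826

Period 1:
Births: 20200 × 0.054 = 1091  |  12000 × 0.218 = 2616  |  6300 × 0.476 = 2999 → total 6706
10–19: 10600 × 0.963 = 10208
20–29: 9200 × 0.982 = 9034
30–39: 20200 × 0.975 = 19695
40–49: 12000 × 0.972 = 11664
50–59: 6300 × 0.963 = 6067
60+: 13000 × 0.927 + 3300 × 0.558 = 12051 + 1841 = 13892
Net migration: 0–9 + 560 → 7266
Population now: 0–9=7266, 10–19=10208, 20–29=9034, 30–39=19695, 40–49=11664, 50–59=6067, 60+=13892
Total after period 1: 7266 + 10208 + 9034 + 19695 + 11664 + 6067 + 13892 = 77826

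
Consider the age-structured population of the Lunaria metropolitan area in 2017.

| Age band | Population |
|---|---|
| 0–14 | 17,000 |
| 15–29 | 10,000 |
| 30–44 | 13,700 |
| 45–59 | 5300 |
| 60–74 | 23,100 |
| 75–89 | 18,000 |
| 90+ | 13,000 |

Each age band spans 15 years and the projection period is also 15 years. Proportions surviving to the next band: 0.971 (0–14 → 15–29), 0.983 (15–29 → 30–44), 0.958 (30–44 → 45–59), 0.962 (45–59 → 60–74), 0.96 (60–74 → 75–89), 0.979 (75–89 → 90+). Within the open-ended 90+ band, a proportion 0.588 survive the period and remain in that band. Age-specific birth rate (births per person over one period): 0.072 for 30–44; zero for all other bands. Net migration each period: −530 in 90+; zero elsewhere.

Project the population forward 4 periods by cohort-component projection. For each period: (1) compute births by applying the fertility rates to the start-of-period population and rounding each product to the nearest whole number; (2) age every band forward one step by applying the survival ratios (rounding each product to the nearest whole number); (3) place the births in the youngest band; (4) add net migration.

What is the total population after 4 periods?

52623

Call the bands 1 to 7, youngest first.
[period 1]
Births: 13700 * 0.072 = 986
Band 2: 17000 * 0.971 = 16507
Band 3: 10000 * 0.983 = 9830
Band 4: 13700 * 0.958 = 13125
Band 5: 5300 * 0.962 = 5099
Band 6: 23100 * 0.96 = 22176
Band 7: 18000 * 0.979 + 13000 * 0.588 = 17622 + 7644 = 25266
Net migration: Band 7 − 530 → 24736
Giving 986 / 16507 / 9830 / 13125 / 5099 / 22176 / 24736.
[period 2]
Births: 9830 * 0.072 = 708
Band 2: 986 * 0.971 = 957
Band 3: 16507 * 0.983 = 16226
Band 4: 9830 * 0.958 = 9417
Band 5: 13125 * 0.962 = 12626
Band 6: 5099 * 0.96 = 4895
Band 7: 22176 * 0.979 + 24736 * 0.588 = 21710 + 14545 = 36255
Net migration: Band 7 − 530 → 35725
Giving 708 / 957 / 16226 / 9417 / 12626 / 4895 / 35725.
[period 3]
Births: 16226 * 0.072 = 1168
Band 2: 708 * 0.971 = 687
Band 3: 957 * 0.983 = 941
Band 4: 16226 * 0.958 = 15545
Band 5: 9417 * 0.962 = 9059
Band 6: 12626 * 0.96 = 12121
Band 7: 4895 * 0.979 + 35725 * 0.588 = 4792 + 21006 = 25798
Net migration: Band 7 − 530 → 25268
Giving 1168 / 687 / 941 / 15545 / 9059 / 12121 / 25268.
[period 4]
Births: 941 * 0.072 = 68
Band 2: 1168 * 0.971 = 1134
Band 3: 687 * 0.983 = 675
Band 4: 941 * 0.958 = 901
Band 5: 15545 * 0.962 = 14954
Band 6: 9059 * 0.96 = 8697
Band 7: 12121 * 0.979 + 25268 * 0.588 = 11866 + 14858 = 26724
Net migration: Band 7 − 530 → 26194
Giving 68 / 1134 / 675 / 901 / 14954 / 8697 / 26194.
Total after period 4: 68 + 1134 + 675 + 901 + 14954 + 8697 + 26194 = 52623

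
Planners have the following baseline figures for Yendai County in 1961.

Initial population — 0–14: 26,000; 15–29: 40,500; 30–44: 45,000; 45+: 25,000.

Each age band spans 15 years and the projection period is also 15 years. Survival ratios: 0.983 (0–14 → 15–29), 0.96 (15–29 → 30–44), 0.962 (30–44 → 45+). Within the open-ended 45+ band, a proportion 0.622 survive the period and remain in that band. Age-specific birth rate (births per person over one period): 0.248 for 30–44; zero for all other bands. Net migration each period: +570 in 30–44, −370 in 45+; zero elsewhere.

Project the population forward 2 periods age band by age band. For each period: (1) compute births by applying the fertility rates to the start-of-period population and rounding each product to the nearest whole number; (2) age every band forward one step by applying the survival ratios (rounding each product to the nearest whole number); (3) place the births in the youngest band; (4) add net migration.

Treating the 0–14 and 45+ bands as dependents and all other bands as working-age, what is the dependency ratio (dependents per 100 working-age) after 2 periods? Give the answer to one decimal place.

232.1

Period 1.
Births: 45000 × 0.248 = 11160
15–29: 26000 × 0.983 = 25558
30–44: 40500 × 0.96 = 38880
45+: 45000 × 0.962 + 25000 × 0.622 = 43290 + 15550 = 58840
Net migration: 30–44 + 570 → 39450; 45+ − 370 → 58470
End of period: [11160, 25558, 39450, 58470]
Period 2.
Births: 39450 × 0.248 = 9784
15–29: 11160 × 0.983 = 10970
30–44: 25558 × 0.96 = 24536
45+: 39450 × 0.962 + 58470 × 0.622 = 37951 + 36368 = 74319
Net migration: 30–44 + 570 → 25106; 45+ − 370 → 73949
End of period: [9784, 10970, 25106, 73949]
Dependents (band 0–14 + band 45+) = 9784 + 73949 = 83733; working-age = 36076; ratio = 83733/36076 × 100 = 232.1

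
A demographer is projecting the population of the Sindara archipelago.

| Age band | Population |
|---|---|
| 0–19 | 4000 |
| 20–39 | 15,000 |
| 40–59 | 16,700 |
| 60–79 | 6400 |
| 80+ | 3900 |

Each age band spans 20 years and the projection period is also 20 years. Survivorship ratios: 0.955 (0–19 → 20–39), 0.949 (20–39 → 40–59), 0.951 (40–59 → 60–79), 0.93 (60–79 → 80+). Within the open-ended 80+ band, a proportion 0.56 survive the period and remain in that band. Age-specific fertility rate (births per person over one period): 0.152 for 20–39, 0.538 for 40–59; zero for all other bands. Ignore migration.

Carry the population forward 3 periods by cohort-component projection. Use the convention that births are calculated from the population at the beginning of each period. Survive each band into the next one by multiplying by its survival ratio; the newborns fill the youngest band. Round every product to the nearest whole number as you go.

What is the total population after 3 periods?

After projecting period 1:
Births: 15000 × 0.152 = 2280  |  16700 × 0.538 = 8985 ⇒ total 11265
20–39: 4000 × 0.955 = 3820
40–59: 15000 × 0.949 = 14235
60–79: 16700 × 0.951 = 15882
80+: 6400 × 0.93 + 3900 × 0.56 = 5952 + 2184 = 8136
→ [11265, 3820, 14235, 15882, 8136]
After projecting period 2:
Births: 3820 × 0.152 = 581  |  14235 × 0.538 = 7658 ⇒ total 8239
20–39: 11265 × 0.955 = 10758
40–59: 3820 × 0.949 = 3625
60–79: 14235 × 0.951 = 13537
80+: 15882 × 0.93 + 8136 × 0.56 = 14770 + 4556 = 19326
→ [8239, 10758, 3625, 13537, 19326]
After projecting period 3:
Births: 10758 × 0.152 = 1635  |  3625 × 0.538 = 1950 ⇒ total 3585
20–39: 8239 × 0.955 = 7868
40–59: 10758 × 0.949 = 10209
60–79: 3625 × 0.951 = 3447
80+: 13537 × 0.93 + 19326 × 0.56 = 12589 + 10823 = 23412
→ [3585, 7868, 10209, 3447, 23412]
Total after period 3: 3585 + 7868 + 10209 + 3447 + 23412 = 48521

48521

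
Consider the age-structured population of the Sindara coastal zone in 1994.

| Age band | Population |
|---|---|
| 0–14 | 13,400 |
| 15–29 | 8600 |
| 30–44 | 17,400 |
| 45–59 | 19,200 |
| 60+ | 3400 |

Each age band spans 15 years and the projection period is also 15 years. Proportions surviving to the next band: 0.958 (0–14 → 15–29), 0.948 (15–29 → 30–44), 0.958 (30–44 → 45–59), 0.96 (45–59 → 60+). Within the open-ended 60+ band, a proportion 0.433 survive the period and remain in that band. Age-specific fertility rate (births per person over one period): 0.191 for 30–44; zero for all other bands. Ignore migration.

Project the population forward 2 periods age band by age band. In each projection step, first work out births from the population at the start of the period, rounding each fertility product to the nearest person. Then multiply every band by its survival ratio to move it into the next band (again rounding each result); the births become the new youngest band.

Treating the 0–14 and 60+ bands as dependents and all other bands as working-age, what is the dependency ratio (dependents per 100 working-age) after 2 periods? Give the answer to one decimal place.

[period 1]
Births: 17400 × 0.191 = 3323
15–29: 13400 × 0.958 = 12837
30–44: 8600 × 0.948 = 8153
45–59: 17400 × 0.958 = 16669
60+: 19200 × 0.96 + 3400 × 0.433 = 18432 + 1472 = 19904
End of period: [3323, 12837, 8153, 16669, 19904]
[period 2]
Births: 8153 × 0.191 = 1557
15–29: 3323 × 0.958 = 3183
30–44: 12837 × 0.948 = 12169
45–59: 8153 × 0.958 = 7811
60+: 16669 × 0.96 + 19904 × 0.433 = 16002 + 8618 = 24620
End of period: [1557, 3183, 12169, 7811, 24620]
Dependents (band 0–14 + band 60+) = 1557 + 24620 = 26177; working-age = 23163; ratio = 26177/23163 × 100 = 113.0

113.0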